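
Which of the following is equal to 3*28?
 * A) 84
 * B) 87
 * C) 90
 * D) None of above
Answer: A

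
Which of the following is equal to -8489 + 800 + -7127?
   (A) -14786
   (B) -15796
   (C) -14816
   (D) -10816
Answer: C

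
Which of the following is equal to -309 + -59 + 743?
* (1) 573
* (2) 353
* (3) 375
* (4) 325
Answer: 3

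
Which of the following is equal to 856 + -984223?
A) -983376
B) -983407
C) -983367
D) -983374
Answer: C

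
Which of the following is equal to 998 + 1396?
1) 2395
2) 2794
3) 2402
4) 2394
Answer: 4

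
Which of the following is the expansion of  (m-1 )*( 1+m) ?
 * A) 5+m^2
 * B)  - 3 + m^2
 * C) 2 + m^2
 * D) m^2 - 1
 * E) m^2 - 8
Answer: D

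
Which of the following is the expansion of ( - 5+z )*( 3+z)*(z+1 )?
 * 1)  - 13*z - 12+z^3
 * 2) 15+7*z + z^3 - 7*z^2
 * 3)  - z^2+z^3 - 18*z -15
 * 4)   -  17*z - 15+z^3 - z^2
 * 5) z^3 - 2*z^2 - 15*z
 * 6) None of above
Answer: 4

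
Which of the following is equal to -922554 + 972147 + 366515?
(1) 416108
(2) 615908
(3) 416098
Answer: 1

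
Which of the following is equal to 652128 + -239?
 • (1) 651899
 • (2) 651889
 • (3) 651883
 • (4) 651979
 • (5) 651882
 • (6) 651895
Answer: 2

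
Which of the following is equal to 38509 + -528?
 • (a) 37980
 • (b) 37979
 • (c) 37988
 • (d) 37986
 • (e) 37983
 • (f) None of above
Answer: f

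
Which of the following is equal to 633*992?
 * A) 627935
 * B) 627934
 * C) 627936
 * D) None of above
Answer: C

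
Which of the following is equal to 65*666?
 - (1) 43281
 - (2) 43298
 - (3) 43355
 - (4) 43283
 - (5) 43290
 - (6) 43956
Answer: 5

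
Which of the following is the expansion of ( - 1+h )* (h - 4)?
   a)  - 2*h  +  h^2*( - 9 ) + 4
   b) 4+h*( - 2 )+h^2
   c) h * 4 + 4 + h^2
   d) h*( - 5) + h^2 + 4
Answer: d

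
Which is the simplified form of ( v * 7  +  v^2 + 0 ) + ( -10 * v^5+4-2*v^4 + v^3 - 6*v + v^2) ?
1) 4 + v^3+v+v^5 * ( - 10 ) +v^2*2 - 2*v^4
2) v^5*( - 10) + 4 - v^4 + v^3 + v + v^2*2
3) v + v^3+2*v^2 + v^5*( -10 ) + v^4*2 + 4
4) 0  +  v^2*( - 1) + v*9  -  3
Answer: 1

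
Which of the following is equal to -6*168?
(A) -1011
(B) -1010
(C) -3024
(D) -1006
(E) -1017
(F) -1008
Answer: F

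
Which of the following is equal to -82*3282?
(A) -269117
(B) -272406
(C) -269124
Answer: C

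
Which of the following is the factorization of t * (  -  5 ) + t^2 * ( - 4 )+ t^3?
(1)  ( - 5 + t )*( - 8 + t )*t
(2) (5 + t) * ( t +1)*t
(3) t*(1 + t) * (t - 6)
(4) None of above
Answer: 4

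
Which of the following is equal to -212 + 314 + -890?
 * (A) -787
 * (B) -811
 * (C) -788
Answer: C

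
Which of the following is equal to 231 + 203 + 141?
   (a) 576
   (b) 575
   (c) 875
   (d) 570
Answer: b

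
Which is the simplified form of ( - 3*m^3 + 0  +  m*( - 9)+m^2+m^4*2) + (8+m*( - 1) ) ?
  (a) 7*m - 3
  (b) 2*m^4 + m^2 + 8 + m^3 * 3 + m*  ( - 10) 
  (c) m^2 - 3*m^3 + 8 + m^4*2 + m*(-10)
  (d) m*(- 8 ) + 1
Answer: c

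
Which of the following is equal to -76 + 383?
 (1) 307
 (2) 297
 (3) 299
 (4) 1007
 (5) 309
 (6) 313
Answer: 1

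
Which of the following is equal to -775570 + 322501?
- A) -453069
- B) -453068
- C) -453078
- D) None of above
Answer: A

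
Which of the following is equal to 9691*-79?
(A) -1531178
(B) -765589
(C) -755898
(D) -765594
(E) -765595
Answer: B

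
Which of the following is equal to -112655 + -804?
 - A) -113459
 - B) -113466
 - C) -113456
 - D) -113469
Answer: A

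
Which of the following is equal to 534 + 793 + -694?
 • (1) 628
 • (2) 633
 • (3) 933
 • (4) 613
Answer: 2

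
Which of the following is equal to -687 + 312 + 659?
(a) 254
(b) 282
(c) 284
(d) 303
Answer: c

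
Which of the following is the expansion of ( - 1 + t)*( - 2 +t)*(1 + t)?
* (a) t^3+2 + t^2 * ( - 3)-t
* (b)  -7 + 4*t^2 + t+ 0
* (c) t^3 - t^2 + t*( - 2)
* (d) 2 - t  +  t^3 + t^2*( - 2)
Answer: d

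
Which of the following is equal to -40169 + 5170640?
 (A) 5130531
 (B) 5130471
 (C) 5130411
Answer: B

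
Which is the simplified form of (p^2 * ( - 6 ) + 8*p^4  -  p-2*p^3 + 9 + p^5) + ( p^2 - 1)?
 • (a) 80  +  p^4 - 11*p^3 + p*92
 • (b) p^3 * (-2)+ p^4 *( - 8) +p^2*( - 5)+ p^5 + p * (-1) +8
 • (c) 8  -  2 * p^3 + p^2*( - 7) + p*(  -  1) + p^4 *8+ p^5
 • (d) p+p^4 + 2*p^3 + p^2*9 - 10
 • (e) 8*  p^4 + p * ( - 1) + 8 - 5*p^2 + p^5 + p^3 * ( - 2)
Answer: e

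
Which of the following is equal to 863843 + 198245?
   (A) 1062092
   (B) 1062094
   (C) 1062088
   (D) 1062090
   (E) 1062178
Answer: C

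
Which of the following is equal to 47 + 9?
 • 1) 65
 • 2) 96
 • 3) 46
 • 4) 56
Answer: 4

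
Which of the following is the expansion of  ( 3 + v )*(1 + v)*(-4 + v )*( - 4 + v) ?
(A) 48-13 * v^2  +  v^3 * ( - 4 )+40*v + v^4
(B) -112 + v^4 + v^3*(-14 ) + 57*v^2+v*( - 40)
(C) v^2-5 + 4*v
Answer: A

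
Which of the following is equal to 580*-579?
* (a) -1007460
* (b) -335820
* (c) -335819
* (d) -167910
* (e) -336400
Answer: b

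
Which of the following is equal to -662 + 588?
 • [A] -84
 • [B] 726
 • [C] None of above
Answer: C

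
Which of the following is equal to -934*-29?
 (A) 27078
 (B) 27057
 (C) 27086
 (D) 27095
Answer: C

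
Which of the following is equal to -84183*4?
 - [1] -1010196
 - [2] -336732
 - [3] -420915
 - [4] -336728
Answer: 2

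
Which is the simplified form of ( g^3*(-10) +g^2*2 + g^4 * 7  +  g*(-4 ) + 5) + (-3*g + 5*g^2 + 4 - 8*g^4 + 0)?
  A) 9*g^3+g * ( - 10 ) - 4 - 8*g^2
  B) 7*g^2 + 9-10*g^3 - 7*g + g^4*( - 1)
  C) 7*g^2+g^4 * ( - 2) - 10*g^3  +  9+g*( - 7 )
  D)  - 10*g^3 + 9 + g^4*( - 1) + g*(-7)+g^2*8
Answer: B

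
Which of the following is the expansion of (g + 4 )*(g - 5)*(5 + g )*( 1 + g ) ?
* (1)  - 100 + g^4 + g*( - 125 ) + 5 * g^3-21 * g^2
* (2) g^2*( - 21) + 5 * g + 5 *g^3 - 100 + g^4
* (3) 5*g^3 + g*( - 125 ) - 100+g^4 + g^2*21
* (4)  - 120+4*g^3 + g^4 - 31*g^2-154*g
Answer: 1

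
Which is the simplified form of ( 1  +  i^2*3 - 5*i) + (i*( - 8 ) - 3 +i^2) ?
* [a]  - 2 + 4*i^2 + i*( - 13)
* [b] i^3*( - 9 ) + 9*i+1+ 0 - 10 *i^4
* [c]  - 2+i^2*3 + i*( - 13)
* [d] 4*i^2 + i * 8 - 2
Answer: a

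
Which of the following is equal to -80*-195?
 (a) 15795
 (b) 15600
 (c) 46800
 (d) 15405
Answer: b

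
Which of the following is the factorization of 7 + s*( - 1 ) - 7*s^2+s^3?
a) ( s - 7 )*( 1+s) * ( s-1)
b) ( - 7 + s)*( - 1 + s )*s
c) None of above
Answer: a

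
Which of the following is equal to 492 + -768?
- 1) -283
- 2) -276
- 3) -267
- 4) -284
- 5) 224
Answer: 2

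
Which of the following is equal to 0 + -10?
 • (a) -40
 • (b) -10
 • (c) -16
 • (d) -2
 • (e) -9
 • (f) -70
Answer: b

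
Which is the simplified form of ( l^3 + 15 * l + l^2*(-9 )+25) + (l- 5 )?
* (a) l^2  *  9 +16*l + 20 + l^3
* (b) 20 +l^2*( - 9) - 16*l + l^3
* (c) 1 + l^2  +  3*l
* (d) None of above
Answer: d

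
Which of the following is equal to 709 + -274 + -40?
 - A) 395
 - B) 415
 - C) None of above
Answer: A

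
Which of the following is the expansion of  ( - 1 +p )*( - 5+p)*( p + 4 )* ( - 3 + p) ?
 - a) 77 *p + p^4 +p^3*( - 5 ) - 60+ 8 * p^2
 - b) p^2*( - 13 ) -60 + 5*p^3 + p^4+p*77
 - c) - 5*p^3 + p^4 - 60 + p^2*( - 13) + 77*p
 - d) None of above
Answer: c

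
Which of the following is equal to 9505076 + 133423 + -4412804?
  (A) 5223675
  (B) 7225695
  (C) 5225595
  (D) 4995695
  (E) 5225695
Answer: E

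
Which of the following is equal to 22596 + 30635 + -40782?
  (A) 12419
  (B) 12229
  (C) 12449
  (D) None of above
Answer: C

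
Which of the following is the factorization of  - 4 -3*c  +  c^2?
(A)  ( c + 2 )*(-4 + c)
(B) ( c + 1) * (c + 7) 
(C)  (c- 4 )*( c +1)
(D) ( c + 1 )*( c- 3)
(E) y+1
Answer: C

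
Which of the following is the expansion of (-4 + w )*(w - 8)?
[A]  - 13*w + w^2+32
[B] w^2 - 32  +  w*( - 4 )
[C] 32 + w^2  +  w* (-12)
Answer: C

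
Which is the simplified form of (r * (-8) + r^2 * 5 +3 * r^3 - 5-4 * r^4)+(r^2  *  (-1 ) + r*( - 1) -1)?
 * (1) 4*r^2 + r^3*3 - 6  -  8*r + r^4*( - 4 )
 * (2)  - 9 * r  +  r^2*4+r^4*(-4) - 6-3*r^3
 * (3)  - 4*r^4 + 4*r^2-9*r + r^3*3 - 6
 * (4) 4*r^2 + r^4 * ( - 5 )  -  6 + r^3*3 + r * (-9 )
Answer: 3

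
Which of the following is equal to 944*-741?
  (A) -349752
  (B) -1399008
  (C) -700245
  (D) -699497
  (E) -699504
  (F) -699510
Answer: E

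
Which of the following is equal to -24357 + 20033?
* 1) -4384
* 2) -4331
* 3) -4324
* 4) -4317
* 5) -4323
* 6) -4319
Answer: 3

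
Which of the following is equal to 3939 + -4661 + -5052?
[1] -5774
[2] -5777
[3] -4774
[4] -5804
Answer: 1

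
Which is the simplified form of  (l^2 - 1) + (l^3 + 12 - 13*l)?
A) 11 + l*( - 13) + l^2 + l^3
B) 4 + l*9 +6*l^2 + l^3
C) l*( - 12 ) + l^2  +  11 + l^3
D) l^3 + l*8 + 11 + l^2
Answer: A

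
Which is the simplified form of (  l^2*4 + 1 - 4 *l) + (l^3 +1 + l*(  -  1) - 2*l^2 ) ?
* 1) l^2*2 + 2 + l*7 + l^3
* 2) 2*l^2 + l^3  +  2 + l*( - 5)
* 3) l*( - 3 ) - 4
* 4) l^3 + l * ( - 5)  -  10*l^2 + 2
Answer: 2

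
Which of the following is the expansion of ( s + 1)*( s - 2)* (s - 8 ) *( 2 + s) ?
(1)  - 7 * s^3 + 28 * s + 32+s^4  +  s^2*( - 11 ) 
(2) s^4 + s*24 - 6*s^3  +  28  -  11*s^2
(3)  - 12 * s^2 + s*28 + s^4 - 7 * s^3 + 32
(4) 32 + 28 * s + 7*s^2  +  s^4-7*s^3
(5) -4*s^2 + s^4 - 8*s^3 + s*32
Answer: 3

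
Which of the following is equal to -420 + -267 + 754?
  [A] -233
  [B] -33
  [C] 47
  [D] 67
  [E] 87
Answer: D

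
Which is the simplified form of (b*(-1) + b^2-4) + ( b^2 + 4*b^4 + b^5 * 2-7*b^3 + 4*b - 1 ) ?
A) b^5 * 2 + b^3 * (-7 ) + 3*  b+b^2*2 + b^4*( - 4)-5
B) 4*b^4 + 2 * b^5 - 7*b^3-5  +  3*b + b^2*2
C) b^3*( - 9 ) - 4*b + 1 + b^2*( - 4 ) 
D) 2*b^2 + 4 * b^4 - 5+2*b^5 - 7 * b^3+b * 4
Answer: B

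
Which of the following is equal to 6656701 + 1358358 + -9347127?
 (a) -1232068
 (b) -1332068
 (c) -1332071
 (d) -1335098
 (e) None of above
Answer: b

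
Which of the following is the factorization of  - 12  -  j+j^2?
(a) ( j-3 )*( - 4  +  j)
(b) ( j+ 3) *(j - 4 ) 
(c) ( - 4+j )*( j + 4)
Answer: b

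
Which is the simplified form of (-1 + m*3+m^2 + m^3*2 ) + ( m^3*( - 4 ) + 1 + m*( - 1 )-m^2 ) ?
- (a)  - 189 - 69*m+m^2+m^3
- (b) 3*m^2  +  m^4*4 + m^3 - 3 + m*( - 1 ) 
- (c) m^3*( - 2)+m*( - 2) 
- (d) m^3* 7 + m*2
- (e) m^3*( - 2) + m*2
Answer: e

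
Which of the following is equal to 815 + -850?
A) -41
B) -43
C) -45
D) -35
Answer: D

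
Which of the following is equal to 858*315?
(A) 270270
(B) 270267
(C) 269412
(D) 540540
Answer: A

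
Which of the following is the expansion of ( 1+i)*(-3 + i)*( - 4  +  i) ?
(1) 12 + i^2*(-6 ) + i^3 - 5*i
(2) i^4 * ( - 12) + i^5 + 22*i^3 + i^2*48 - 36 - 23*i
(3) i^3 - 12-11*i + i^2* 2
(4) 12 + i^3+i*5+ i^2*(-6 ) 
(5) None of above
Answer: 4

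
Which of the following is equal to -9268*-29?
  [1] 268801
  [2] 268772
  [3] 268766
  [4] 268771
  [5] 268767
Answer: 2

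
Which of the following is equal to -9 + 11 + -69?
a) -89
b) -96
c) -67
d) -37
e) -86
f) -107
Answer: c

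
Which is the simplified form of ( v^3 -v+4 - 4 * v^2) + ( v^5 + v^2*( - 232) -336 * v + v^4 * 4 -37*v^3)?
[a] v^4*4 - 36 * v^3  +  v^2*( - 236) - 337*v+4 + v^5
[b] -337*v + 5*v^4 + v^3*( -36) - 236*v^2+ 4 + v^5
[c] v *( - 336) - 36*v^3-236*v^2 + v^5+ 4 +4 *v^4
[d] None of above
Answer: a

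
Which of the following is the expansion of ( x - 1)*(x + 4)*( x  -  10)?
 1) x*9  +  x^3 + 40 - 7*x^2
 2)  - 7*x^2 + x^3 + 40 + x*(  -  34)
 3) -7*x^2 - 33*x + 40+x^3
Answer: 2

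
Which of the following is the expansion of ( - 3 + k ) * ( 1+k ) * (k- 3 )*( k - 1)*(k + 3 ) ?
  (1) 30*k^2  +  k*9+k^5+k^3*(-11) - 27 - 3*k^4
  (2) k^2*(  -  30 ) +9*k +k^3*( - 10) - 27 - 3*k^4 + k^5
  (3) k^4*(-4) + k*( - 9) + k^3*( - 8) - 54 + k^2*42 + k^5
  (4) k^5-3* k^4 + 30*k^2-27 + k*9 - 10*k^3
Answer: 4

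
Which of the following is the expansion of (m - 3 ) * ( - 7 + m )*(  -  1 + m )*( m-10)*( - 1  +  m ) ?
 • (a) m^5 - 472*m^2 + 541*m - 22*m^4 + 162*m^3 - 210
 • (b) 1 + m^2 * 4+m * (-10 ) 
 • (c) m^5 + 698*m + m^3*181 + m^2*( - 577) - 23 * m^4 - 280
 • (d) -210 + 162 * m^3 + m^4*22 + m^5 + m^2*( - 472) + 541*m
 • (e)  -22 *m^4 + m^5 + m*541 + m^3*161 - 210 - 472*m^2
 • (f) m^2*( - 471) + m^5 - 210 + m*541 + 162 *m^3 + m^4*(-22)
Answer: a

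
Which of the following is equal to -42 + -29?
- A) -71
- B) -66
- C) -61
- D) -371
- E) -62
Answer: A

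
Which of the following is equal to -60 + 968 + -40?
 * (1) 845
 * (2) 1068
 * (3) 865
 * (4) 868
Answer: 4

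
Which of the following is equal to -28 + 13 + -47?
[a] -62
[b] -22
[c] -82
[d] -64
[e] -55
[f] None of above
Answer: a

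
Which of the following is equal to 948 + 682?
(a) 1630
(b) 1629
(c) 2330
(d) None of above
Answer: a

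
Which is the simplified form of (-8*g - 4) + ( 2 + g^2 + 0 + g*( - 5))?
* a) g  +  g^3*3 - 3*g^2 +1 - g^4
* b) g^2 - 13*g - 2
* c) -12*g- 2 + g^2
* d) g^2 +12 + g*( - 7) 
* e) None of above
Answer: b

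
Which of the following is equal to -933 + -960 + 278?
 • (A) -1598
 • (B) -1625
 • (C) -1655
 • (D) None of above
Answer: D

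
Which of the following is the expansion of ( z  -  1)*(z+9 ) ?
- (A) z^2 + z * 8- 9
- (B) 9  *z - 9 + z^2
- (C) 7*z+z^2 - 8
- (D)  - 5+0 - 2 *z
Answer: A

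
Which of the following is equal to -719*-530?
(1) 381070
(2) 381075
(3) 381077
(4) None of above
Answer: 1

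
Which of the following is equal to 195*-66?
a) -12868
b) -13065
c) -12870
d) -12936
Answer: c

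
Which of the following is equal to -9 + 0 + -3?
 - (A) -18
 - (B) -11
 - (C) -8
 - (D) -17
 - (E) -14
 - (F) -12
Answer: F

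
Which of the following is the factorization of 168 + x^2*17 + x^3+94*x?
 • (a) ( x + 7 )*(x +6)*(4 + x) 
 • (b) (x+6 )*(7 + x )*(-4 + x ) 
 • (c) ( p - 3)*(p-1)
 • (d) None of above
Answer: a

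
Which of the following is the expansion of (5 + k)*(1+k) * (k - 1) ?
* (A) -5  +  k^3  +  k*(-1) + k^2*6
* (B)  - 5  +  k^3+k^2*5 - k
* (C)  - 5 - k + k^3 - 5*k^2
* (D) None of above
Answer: B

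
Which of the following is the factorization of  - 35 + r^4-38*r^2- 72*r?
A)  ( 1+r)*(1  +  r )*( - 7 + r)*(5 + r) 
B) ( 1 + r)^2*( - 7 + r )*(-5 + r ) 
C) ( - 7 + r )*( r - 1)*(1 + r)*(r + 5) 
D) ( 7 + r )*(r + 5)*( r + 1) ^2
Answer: A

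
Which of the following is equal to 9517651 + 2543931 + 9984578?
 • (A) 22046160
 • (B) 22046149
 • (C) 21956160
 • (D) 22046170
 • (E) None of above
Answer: A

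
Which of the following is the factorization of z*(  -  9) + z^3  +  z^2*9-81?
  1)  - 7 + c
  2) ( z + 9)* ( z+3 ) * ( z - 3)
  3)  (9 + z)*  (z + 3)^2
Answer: 2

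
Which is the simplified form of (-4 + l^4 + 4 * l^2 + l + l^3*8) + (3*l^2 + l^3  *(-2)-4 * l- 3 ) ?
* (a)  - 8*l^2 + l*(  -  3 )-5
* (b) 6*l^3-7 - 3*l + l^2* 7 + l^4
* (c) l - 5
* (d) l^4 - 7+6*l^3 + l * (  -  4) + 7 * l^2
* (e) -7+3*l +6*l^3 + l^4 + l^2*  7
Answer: b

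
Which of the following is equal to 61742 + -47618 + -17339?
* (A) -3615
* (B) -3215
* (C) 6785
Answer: B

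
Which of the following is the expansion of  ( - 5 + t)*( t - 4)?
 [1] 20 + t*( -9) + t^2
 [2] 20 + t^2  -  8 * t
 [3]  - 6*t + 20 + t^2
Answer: 1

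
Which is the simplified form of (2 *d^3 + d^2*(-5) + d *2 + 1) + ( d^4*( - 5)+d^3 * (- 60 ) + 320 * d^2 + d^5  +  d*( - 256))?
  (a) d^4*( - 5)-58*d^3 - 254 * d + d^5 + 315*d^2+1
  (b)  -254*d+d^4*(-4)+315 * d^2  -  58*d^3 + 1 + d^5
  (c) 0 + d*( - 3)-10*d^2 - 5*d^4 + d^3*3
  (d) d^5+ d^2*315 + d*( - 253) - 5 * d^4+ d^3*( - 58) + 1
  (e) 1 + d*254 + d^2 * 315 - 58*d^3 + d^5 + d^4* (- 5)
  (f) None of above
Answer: a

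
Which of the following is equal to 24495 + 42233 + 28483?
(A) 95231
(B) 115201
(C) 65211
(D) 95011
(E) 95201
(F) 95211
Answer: F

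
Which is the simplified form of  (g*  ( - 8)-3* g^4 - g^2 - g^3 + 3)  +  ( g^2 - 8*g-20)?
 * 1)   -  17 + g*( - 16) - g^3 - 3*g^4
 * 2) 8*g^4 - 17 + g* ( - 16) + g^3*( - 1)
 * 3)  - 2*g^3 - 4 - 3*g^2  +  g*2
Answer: 1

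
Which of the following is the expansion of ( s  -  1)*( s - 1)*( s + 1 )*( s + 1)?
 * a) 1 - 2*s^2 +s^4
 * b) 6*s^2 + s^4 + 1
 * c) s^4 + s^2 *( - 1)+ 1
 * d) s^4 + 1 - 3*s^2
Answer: a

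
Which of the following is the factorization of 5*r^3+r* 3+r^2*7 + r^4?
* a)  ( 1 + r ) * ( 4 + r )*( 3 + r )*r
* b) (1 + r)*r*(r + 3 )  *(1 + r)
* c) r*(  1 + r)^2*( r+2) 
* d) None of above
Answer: b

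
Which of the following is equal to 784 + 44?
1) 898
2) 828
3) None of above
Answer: 2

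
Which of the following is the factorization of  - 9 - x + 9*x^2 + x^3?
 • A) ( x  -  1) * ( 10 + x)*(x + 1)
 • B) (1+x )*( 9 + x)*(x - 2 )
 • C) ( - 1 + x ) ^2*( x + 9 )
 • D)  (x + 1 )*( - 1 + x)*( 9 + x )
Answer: D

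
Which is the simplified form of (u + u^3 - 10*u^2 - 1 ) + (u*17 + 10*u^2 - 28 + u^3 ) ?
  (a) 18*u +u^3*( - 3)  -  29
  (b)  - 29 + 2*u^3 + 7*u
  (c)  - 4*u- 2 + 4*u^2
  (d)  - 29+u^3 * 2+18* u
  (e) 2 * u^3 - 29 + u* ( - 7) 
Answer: d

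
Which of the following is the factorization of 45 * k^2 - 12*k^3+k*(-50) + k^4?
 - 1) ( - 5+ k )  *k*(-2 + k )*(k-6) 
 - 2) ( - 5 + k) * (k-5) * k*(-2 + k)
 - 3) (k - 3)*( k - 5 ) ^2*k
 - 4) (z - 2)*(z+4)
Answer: 2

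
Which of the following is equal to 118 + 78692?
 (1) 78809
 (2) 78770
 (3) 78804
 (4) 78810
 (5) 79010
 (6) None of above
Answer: 4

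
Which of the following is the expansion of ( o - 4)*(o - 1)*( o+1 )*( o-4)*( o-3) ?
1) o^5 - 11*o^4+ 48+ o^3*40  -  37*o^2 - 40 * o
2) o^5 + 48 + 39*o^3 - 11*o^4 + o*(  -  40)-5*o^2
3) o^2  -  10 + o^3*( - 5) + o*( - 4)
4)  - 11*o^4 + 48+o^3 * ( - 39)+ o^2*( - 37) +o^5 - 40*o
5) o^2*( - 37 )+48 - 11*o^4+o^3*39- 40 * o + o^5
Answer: 5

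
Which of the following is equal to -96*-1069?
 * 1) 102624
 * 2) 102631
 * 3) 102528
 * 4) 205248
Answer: 1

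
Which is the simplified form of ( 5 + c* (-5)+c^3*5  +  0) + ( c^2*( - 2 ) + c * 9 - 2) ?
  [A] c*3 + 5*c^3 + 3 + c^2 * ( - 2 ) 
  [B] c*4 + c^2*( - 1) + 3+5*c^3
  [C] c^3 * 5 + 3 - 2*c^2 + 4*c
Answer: C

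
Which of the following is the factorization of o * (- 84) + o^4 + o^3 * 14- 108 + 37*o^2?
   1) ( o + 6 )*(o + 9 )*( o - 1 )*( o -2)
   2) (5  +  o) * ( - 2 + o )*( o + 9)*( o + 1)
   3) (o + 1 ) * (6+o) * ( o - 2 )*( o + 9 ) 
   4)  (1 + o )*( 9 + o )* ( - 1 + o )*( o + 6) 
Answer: 3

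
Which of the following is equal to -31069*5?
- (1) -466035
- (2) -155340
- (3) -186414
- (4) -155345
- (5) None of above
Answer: 4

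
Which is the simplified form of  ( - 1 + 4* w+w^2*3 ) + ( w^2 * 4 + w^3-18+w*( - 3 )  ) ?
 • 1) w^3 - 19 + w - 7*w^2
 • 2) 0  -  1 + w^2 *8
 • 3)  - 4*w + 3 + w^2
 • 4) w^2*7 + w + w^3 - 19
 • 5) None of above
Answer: 4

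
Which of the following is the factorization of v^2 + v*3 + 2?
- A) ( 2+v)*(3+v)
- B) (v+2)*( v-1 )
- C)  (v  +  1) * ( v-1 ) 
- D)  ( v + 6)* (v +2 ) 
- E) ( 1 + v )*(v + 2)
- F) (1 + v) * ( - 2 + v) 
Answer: E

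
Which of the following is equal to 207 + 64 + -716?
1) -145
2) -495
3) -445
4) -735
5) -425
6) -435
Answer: 3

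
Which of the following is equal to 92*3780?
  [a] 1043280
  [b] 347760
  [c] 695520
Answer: b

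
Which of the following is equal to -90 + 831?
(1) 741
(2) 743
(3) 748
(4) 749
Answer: 1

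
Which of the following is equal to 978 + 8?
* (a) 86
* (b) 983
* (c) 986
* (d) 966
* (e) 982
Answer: c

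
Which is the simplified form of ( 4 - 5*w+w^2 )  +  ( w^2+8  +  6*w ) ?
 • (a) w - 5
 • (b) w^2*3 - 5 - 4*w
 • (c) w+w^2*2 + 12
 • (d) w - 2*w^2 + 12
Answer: c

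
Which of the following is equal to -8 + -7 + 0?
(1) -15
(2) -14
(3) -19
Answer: 1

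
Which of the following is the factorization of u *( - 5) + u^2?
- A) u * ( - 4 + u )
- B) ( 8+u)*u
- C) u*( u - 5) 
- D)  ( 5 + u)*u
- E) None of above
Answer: C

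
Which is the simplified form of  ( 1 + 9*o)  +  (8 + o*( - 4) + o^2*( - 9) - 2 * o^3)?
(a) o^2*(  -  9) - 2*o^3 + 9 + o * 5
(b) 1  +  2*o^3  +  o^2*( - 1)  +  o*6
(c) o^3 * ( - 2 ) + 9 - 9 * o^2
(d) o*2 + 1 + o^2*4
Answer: a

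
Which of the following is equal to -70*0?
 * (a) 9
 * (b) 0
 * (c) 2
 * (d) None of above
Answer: b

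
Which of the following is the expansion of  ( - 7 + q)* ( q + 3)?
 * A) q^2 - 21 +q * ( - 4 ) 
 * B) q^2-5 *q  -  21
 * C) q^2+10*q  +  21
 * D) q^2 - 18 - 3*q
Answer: A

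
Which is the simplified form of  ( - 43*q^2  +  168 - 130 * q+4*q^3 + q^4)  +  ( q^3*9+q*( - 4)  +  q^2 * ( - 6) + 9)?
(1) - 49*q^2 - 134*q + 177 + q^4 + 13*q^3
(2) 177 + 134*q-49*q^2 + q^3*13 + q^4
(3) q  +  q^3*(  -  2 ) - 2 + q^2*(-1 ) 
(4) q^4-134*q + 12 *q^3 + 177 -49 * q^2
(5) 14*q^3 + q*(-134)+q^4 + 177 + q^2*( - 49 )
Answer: 1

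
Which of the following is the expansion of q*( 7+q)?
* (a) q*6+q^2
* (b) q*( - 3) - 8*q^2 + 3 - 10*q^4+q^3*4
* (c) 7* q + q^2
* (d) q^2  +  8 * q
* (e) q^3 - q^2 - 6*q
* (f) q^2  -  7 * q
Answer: c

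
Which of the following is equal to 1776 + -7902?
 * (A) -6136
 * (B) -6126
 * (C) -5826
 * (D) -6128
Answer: B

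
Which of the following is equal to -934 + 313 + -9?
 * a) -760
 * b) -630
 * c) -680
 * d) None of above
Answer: b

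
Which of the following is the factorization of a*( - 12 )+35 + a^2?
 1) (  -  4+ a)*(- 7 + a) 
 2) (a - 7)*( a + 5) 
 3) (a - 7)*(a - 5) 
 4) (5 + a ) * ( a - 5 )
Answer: 3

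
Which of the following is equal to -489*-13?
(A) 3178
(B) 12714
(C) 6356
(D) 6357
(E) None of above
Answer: D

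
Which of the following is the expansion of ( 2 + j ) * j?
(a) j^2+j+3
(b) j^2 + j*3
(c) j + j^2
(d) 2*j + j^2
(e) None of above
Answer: d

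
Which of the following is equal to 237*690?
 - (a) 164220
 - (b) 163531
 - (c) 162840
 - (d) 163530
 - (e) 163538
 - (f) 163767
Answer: d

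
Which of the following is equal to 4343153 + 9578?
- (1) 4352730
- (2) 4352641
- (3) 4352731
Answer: 3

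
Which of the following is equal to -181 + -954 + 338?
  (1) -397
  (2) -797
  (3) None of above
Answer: 2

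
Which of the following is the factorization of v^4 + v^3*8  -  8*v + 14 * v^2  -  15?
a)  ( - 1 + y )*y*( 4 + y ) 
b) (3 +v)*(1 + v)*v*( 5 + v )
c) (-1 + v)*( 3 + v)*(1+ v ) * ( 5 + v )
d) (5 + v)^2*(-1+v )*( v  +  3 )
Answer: c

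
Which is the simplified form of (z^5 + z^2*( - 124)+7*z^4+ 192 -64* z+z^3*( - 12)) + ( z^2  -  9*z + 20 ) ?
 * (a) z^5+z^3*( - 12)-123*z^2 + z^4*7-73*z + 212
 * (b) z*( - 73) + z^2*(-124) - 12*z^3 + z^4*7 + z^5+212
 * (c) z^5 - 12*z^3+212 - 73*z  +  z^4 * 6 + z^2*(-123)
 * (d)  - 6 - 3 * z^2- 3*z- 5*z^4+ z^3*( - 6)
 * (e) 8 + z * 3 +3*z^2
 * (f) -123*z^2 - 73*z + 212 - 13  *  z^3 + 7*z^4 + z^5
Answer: a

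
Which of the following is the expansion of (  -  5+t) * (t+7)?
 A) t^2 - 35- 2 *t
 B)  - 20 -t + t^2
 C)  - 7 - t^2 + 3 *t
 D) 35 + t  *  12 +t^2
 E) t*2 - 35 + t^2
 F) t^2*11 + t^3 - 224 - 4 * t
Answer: E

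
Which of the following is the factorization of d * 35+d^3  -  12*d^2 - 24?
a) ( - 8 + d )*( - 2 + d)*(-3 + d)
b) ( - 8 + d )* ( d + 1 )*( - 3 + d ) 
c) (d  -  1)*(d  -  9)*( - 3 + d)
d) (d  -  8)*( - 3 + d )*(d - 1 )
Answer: d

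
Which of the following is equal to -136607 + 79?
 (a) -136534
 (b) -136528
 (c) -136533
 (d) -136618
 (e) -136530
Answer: b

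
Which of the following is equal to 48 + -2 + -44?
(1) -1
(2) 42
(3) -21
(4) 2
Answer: 4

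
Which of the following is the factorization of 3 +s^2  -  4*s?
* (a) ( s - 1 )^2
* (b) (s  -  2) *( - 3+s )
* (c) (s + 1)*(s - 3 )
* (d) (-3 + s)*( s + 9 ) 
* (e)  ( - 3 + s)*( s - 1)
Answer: e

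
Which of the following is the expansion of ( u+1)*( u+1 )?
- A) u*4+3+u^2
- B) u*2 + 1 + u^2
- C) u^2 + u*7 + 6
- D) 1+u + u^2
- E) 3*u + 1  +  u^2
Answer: B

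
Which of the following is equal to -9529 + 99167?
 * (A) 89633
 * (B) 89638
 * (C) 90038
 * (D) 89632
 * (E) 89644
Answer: B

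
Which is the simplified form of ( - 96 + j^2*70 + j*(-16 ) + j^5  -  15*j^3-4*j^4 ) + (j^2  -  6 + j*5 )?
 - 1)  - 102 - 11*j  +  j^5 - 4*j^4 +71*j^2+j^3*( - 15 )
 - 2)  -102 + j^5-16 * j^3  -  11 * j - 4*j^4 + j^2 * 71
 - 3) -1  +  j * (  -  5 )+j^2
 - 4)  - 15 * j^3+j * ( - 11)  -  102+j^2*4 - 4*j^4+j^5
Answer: 1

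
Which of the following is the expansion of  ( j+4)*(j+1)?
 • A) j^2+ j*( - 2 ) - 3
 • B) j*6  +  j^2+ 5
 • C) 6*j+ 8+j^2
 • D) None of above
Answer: D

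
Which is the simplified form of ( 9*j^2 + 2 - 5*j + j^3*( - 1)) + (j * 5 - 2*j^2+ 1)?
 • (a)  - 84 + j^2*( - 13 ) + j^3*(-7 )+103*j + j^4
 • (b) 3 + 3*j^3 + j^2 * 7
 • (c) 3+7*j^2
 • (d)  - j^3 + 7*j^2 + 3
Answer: d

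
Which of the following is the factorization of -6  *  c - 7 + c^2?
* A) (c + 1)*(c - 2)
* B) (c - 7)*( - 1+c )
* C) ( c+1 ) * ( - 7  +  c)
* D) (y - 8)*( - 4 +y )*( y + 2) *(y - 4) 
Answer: C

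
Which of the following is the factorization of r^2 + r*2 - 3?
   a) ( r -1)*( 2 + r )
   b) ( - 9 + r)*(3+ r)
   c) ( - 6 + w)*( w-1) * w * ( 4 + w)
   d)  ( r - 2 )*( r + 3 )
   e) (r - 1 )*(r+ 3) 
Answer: e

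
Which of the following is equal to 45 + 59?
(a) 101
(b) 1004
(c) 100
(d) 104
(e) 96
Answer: d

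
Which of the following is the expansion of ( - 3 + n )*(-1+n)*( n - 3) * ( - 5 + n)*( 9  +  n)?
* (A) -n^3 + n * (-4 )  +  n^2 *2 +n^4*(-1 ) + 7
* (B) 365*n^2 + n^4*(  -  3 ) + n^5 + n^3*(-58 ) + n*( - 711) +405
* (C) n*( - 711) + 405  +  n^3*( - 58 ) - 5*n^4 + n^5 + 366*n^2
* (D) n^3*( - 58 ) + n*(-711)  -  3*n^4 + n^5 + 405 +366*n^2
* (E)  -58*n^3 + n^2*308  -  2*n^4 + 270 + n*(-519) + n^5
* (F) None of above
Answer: D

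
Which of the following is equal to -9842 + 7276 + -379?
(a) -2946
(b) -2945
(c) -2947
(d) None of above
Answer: b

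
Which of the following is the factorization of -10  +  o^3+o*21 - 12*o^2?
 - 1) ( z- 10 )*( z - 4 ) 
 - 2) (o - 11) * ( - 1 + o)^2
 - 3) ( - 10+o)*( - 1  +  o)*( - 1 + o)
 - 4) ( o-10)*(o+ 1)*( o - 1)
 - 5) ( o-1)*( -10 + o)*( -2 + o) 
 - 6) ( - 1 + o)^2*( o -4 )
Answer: 3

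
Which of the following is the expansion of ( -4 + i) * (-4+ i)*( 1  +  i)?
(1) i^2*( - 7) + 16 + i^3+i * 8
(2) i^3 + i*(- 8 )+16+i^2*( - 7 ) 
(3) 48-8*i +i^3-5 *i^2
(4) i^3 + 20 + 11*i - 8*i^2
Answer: 1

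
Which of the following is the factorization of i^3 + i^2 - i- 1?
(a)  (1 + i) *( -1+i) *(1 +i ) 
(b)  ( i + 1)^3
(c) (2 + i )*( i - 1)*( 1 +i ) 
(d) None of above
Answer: a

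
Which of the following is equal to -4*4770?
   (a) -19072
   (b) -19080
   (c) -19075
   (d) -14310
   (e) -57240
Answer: b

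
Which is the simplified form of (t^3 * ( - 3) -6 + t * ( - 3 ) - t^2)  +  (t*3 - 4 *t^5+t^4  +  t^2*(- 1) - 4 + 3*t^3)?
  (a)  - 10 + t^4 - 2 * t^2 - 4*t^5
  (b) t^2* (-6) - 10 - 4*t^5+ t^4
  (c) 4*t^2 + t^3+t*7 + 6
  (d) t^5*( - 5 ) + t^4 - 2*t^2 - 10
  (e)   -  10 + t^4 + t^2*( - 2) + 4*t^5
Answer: a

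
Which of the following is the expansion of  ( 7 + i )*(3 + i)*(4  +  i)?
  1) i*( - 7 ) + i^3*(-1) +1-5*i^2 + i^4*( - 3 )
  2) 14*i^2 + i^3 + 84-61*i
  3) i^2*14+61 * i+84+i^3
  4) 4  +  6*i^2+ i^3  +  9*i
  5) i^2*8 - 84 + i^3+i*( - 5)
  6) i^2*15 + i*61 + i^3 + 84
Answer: 3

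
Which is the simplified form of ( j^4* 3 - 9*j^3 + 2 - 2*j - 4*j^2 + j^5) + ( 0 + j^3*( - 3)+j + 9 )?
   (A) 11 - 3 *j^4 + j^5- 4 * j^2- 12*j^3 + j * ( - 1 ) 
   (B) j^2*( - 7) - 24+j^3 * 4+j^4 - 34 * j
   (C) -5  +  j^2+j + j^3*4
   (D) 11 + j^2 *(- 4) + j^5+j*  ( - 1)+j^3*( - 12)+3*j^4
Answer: D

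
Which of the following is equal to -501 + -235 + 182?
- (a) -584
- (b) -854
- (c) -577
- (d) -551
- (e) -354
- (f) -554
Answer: f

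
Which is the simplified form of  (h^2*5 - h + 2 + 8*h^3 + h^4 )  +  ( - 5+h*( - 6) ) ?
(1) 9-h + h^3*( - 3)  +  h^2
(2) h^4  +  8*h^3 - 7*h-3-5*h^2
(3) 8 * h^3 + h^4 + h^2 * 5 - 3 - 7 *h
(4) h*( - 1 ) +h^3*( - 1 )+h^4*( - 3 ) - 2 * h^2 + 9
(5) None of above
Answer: 3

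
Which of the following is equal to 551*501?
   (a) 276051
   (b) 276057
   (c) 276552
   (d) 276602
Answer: a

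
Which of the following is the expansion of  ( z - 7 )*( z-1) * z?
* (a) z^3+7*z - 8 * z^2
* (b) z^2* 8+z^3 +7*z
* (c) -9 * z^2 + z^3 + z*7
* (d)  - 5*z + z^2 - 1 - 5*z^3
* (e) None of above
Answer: a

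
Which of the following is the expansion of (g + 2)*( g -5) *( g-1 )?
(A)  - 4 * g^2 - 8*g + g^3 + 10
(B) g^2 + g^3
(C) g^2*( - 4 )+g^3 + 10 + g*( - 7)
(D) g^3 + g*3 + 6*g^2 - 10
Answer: C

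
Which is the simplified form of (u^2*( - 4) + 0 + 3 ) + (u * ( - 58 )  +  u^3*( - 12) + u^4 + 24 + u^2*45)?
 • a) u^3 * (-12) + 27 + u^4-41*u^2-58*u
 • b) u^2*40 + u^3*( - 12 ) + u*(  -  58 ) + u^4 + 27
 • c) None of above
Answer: c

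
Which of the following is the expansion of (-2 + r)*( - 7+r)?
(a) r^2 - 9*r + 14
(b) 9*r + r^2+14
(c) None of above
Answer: a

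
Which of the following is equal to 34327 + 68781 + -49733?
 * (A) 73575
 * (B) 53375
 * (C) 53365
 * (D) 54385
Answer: B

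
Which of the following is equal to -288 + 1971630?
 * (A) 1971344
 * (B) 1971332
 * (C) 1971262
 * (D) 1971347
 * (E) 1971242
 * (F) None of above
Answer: F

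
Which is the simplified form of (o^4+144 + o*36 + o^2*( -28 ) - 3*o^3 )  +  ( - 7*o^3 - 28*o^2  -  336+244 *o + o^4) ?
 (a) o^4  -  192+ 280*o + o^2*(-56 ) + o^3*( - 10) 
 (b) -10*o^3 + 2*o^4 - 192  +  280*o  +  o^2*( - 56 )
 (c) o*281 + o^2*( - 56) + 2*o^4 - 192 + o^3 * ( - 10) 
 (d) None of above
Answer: b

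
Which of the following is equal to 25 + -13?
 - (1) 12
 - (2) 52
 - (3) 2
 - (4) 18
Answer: 1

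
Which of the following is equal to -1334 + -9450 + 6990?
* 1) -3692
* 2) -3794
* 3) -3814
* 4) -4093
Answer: 2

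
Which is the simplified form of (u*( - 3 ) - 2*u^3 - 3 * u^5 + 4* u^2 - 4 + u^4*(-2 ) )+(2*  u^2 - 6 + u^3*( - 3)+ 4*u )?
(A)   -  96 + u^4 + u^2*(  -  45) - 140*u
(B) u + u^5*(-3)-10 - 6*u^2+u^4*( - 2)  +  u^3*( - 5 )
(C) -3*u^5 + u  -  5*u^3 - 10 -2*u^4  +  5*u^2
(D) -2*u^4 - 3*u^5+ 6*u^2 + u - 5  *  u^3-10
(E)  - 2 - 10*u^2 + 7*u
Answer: D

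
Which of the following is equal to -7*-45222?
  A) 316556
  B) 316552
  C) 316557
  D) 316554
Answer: D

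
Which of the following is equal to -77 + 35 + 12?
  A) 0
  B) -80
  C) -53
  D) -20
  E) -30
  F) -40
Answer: E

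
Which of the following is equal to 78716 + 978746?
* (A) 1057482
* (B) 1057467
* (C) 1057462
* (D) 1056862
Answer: C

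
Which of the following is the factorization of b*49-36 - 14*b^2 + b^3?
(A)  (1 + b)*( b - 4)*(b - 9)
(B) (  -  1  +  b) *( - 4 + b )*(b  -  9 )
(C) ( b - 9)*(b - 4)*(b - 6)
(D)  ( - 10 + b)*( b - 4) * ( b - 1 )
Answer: B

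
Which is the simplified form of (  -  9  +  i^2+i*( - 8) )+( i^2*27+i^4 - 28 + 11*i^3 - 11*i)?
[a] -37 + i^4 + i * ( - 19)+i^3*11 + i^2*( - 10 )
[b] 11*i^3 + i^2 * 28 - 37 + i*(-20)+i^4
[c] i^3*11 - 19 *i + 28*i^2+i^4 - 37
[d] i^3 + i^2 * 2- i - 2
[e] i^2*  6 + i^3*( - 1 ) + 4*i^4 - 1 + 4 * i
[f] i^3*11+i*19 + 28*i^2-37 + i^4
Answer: c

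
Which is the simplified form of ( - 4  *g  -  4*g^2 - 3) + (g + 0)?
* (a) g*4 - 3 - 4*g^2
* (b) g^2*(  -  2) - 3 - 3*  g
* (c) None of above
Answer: c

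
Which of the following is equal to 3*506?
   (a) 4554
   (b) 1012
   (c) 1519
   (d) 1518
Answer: d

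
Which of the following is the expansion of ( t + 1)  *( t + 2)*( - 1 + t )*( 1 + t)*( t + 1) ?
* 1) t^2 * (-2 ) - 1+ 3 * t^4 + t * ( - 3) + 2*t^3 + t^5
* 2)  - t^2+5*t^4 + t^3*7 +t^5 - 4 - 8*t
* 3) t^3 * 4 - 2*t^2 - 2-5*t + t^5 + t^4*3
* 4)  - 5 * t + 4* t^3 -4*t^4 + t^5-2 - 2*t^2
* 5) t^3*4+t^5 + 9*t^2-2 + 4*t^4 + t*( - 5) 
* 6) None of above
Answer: 6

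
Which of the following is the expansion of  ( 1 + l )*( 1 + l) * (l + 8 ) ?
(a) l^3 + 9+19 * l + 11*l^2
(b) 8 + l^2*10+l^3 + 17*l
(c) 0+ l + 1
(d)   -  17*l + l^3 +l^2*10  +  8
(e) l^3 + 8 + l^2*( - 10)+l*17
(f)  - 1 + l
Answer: b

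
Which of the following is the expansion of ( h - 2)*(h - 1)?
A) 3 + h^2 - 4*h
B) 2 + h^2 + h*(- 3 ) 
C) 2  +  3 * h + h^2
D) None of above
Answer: B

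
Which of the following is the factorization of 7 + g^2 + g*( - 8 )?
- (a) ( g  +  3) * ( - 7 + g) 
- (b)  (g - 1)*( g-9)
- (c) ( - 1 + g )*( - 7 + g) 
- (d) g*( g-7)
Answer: c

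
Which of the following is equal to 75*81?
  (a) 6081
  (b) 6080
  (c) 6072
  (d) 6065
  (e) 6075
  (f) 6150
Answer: e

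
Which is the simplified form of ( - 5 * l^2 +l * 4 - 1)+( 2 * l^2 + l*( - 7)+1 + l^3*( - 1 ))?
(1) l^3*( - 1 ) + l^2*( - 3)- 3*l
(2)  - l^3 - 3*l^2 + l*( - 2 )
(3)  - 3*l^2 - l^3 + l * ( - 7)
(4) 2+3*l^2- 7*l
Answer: 1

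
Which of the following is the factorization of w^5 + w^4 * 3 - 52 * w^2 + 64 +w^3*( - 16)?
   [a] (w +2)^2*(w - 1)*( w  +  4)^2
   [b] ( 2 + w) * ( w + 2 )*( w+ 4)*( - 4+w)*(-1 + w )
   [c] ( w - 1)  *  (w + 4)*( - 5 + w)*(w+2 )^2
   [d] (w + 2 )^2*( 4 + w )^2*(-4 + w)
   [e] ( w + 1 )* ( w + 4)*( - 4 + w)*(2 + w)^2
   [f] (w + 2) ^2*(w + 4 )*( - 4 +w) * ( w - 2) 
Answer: b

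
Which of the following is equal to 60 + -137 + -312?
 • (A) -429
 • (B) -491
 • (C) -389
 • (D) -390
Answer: C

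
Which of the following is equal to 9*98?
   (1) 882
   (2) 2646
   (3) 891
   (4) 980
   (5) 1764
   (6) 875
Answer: 1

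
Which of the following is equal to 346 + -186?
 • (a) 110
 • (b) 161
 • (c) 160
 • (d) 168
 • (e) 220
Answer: c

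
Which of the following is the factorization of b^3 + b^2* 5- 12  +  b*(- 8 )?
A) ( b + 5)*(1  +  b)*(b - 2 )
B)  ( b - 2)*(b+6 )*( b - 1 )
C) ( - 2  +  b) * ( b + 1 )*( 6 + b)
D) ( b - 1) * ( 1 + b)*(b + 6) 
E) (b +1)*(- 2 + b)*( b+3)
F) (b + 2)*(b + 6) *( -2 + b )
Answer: C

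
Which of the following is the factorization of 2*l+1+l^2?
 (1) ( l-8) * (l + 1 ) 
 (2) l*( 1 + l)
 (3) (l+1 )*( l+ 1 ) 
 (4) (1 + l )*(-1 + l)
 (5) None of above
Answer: 3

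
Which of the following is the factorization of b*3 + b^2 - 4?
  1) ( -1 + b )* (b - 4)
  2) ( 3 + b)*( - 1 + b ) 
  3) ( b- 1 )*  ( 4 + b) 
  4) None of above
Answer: 3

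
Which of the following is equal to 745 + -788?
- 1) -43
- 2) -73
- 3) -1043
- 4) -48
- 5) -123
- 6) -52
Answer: 1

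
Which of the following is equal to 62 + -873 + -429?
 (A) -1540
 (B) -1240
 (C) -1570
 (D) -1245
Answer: B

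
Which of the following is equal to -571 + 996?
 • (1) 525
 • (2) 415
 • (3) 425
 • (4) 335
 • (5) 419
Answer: 3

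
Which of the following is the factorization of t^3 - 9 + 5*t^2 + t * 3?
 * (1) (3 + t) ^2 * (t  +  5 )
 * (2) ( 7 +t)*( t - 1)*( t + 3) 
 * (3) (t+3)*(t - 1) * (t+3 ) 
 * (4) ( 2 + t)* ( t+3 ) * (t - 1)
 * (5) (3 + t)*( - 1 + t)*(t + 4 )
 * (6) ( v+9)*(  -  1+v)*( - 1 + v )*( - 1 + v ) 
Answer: 3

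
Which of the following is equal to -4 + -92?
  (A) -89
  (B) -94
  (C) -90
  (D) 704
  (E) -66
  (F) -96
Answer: F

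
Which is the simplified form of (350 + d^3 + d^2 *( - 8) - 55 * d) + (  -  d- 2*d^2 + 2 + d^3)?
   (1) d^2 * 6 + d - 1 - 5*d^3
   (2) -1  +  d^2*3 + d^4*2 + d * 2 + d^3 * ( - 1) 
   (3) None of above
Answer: 3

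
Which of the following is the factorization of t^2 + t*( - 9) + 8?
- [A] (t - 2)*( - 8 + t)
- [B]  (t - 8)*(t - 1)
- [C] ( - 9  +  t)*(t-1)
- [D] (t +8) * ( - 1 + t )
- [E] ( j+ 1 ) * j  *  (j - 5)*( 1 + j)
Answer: B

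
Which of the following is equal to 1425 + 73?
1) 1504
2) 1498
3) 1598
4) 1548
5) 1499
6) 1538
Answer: 2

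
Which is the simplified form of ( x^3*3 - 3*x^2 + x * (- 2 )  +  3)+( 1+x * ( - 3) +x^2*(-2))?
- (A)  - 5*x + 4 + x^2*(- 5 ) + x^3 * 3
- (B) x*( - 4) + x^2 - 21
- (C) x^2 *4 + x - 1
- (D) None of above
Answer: A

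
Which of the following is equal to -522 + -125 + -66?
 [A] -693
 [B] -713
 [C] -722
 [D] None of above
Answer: B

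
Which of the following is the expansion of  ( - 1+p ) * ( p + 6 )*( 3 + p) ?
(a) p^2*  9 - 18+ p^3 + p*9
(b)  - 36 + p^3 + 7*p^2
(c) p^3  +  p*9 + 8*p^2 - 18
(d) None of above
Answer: c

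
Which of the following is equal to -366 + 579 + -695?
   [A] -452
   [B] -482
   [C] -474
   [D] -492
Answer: B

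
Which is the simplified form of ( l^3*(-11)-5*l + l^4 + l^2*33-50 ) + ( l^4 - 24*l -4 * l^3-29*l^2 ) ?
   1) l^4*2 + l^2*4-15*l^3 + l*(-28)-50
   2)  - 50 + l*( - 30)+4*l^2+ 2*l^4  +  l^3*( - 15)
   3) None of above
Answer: 3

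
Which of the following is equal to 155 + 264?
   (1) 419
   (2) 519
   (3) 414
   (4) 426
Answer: 1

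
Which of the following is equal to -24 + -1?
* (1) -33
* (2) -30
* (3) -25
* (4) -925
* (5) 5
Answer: 3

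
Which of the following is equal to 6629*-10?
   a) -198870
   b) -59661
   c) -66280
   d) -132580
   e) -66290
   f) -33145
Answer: e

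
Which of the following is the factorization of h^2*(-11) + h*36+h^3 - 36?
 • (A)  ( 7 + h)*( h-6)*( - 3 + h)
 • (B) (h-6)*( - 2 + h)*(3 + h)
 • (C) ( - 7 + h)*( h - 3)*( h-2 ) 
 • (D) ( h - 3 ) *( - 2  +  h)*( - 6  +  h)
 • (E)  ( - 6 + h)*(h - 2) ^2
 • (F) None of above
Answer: D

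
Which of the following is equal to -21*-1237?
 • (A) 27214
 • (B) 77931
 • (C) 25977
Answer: C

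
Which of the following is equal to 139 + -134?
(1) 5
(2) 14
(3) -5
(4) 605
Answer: 1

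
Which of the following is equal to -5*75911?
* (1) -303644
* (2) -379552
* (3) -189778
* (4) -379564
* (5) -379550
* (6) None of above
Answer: 6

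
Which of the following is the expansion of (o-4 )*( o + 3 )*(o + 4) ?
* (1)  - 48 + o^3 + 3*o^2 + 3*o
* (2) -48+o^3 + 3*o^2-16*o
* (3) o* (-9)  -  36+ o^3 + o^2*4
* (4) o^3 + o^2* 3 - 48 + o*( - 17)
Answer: 2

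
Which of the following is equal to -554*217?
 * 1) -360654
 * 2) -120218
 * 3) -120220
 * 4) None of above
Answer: 2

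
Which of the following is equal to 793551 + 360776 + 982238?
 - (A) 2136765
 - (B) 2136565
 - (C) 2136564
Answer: B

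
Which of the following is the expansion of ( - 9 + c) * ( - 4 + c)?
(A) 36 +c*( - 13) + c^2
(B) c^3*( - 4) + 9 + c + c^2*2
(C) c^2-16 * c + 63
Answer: A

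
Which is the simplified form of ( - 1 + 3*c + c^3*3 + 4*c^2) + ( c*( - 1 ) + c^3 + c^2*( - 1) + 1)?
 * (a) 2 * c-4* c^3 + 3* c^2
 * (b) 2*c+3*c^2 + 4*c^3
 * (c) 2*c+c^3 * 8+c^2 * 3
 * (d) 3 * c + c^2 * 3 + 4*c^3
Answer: b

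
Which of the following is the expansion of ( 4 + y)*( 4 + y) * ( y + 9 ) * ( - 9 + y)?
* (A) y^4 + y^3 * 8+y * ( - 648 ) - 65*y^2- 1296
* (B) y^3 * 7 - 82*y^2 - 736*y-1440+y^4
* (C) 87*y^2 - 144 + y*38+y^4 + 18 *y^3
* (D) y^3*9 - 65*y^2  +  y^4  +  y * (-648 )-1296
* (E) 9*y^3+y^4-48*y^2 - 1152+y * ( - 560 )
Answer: A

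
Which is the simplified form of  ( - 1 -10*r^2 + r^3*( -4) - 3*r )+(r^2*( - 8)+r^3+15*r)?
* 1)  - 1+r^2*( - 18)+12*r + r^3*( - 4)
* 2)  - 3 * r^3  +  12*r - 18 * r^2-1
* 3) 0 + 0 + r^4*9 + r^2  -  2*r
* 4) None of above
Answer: 2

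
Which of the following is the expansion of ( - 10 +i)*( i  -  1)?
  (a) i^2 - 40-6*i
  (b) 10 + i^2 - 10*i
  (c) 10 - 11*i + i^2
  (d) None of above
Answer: c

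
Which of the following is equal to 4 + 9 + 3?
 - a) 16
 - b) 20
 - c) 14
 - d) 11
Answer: a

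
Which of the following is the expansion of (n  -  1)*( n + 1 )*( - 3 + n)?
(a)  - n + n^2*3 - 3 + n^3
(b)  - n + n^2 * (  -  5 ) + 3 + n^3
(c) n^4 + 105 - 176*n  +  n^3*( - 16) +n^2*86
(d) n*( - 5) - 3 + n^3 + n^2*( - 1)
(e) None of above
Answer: e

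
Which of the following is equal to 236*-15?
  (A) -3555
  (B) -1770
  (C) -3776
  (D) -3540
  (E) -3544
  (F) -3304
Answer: D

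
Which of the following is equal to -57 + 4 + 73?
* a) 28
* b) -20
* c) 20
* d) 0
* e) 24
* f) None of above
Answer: c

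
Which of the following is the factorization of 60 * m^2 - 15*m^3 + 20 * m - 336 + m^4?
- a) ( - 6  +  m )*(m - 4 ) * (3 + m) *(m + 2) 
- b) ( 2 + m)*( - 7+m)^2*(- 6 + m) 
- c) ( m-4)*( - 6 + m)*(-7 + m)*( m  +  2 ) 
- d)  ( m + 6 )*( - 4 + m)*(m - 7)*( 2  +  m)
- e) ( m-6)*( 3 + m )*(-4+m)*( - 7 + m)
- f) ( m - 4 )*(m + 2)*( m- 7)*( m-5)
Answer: c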